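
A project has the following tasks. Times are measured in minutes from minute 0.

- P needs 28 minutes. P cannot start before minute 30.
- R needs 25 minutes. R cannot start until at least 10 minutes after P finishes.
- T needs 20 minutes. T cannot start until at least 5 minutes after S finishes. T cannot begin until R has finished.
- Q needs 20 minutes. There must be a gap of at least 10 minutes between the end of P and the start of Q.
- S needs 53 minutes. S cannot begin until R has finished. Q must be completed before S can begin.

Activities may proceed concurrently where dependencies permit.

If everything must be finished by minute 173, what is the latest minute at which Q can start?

To finish by minute 173, T (duration 20) must start no later than minute 153.
S must finish before T (must start by minute 153, minus 5-minute gap → minute 148). With a 53-minute duration, S must start by 148 − 53 = minute 95.
Q feeds into S (must start by minute 95); so Q must finish by minute 95 and therefore start by minute 75.

75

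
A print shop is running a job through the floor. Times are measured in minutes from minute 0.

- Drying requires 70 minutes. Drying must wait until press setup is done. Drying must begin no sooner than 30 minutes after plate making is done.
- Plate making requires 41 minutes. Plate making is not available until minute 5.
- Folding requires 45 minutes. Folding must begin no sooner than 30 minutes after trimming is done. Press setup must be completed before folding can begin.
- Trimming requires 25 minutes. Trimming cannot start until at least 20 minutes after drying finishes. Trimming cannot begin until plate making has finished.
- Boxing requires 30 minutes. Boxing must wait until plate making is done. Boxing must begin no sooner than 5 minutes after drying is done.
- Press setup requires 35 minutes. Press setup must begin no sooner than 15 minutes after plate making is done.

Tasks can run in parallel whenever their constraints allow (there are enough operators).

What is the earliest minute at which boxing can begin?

171

After its own release at minute 5, plate making can start at minute 5 and finishes at minute 46.
Press setup waits on plate making (finishes minute 46, plus 15-minute gap → minute 61), so it starts at minute 61 and finishes at 61 + 35 = minute 96.
Drying needs all of press setup (finishes minute 96); plate making (finishes minute 46, plus 30-minute gap → minute 76). That puts its earliest start at minute 96; it finishes at 96 + 70 = minute 166.
Boxing waits on plate making (finishes minute 46); drying (finishes minute 166, plus 5-minute gap → minute 171). The latest of these is minute 171, which is the earliest boxing can start.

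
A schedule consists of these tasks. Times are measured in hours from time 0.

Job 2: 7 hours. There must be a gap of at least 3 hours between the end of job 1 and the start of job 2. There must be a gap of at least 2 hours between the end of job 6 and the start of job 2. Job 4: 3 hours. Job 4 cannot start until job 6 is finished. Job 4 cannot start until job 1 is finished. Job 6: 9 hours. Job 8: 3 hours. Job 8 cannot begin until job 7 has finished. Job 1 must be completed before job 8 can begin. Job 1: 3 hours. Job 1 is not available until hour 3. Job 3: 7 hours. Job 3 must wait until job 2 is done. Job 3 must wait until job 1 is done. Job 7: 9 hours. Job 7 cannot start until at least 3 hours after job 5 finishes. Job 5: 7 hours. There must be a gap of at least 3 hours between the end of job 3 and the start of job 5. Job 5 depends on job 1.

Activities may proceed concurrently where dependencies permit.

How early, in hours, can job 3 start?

Job 6 can start immediately at hour 0; it finishes at hour 9.
After its own release at hour 3, job 1 can start at hour 3 and finishes at hour 6.
Job 2 cannot start until job 1 (finishes hour 6, plus 3-hour gap → hour 9); job 6 (finishes hour 9, plus 2-hour gap → hour 11). The controlling bound is hour 11, so job 2 finishes at 11 + 7 = hour 18.
Job 3 waits on job 2 (finishes hour 18); job 1 (finishes hour 6). The latest of these is hour 18, which is the earliest job 3 can start.

18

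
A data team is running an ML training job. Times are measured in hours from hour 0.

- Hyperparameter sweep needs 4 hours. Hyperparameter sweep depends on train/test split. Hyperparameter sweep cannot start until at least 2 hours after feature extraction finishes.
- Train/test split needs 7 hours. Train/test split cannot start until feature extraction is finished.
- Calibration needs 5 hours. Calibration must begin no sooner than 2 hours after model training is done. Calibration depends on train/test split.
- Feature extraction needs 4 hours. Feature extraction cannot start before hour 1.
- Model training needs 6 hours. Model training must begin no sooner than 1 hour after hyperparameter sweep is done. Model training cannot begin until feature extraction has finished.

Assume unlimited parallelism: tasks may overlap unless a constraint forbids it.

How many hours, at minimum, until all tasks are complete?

Feature extraction waits on its own release at hour 1, so it starts at hour 1 and finishes at 1 + 4 = hour 5.
Train/test split waits on feature extraction (finishes hour 5), so it starts at hour 5 and finishes at 5 + 7 = hour 12.
For hyperparameter sweep: train/test split (finishes hour 12); feature extraction (finishes hour 5, plus 2-hour gap → hour 7). Taking the maximum gives a start of hour 12, and it finishes at 12 + 4 = hour 16.
Model training needs all of hyperparameter sweep (finishes hour 16, plus 1-hour gap → hour 17); feature extraction (finishes hour 5). That puts its earliest start at hour 17; it finishes at 17 + 6 = hour 23.
Calibration needs all of model training (finishes hour 23, plus 2-hour gap → hour 25); train/test split (finishes hour 12). That puts its earliest start at hour 25; it finishes at 25 + 5 = hour 30.
All tasks are finished once the last one completes. Finish times: Feature extraction at 5, Train/test split at 12, Hyperparameter sweep at 16, Model training at 23, Calibration at 30. The latest is hour 30.

30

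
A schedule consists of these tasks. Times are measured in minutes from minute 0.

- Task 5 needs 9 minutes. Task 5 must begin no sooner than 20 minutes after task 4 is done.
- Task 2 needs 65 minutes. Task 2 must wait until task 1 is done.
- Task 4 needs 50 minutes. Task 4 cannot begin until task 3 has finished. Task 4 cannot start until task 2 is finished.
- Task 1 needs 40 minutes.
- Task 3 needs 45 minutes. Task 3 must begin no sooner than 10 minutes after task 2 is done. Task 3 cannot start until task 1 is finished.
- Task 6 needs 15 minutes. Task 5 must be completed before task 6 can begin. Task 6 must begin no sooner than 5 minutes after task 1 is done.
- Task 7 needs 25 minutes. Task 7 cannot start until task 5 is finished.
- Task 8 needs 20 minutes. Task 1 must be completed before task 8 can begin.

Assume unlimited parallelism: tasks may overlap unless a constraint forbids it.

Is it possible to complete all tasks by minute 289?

Nothing blocks task 1, so it runs from minute 0 to minute 40.
Task 8 cannot begin until task 1 (finishes minute 40). It runs from minute 40 to 40 + 20 = minute 60.
Task 2 waits on task 1 (finishes minute 40), so it starts at minute 40 and finishes at 40 + 65 = minute 105.
For task 3: task 2 (finishes minute 105, plus 10-minute gap → minute 115); task 1 (finishes minute 40). Taking the maximum gives a start of minute 115, and it finishes at 115 + 45 = minute 160.
For task 4: task 3 (finishes minute 160); task 2 (finishes minute 105). Taking the maximum gives a start of minute 160, and it finishes at 160 + 50 = minute 210.
Task 5 waits on task 4 (finishes minute 210, plus 20-minute gap → minute 230), so it starts at minute 230 and finishes at 230 + 9 = minute 239.
After task 5 (finishes minute 239), task 7 can start at minute 239 and finishes at minute 264.
Task 6 needs all of task 5 (finishes minute 239); task 1 (finishes minute 40, plus 5-minute gap → minute 45). That puts its earliest start at minute 239; it finishes at 239 + 15 = minute 254.
Every task is finished by minute 264, which is no later than the deadline of 289, so the schedule is feasible.

Yes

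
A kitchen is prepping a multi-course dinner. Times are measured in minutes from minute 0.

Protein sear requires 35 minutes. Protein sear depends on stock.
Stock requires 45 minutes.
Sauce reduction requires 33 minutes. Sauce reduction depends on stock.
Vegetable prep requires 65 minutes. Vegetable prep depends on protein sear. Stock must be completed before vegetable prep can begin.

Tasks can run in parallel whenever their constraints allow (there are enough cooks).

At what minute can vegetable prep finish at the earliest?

145

Nothing blocks stock, so it runs from minute 0 to minute 45.
Protein sear cannot begin until stock (finishes minute 45). It runs from minute 45 to 45 + 35 = minute 80.
Vegetable prep has to wait for protein sear (finishes minute 80); stock (finishes minute 45). The latest of these is minute 80, so vegetable prep runs minute 80 to 80 + 65 = minute 145.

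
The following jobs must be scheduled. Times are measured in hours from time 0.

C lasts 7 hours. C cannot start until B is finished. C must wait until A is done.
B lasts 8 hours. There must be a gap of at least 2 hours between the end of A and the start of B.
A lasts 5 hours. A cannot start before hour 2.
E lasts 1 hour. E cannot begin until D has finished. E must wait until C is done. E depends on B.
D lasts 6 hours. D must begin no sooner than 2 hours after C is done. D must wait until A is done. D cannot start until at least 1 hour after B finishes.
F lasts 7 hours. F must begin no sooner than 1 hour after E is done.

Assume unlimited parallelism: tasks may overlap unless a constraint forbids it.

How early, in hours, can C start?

17

A waits on its own release at hour 2, so it starts at hour 2 and finishes at 2 + 5 = hour 7.
After A (finishes hour 7, plus 2-hour gap → hour 9), B can start at hour 9 and finishes at hour 17.
C waits on B (finishes hour 17); A (finishes hour 7). The latest of these is hour 17, which is the earliest C can start.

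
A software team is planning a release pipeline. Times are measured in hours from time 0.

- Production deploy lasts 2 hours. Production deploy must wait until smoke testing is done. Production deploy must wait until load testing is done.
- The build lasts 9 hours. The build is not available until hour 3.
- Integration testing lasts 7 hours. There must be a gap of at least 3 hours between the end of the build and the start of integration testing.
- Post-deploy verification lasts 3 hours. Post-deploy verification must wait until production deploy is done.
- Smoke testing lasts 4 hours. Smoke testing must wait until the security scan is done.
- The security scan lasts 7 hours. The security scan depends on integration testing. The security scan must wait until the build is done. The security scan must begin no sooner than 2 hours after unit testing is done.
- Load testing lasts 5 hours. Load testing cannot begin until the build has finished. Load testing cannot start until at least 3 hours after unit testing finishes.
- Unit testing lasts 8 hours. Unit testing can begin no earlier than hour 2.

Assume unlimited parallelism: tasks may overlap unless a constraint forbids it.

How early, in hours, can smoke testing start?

29

Unit testing waits on its own release at hour 2, so it starts at hour 2 and finishes at 2 + 8 = hour 10.
The build cannot begin until its own release at hour 3. It runs from hour 3 to 3 + 9 = hour 12.
Integration testing cannot begin until the build (finishes hour 12, plus 3-hour gap → hour 15). It runs from hour 15 to 15 + 7 = hour 22.
The security scan needs all of integration testing (finishes hour 22); the build (finishes hour 12); unit testing (finishes hour 10, plus 2-hour gap → hour 12). That puts its earliest start at hour 22; it finishes at 22 + 7 = hour 29.
Smoke testing waits on the security scan (finishes hour 29), so the earliest it can start is hour 29.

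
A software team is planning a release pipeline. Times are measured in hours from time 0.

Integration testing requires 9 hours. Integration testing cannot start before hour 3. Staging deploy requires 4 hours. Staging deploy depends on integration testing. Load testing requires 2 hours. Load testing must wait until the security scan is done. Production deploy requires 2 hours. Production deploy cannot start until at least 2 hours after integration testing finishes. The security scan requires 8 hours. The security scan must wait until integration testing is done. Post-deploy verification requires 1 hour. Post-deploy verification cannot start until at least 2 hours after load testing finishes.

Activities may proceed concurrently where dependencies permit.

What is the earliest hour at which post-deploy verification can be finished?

25

Integration testing waits on its own release at hour 3, so it starts at hour 3 and finishes at 3 + 9 = hour 12.
After integration testing (finishes hour 12), the security scan can start at hour 12 and finishes at hour 20.
Load testing cannot begin until the security scan (finishes hour 20). It runs from hour 20 to 20 + 2 = hour 22.
After load testing (finishes hour 22, plus 2-hour gap → hour 24), post-deploy verification can start at hour 24 and finishes at hour 25.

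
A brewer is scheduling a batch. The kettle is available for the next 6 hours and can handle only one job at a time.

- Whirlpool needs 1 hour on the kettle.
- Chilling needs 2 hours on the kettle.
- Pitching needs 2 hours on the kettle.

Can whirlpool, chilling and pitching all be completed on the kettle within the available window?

Yes

Running back to back, the jobs need 1 + 2 + 2 = 5 hours on the kettle.
Since 5 ≤ 6, they fit within the window.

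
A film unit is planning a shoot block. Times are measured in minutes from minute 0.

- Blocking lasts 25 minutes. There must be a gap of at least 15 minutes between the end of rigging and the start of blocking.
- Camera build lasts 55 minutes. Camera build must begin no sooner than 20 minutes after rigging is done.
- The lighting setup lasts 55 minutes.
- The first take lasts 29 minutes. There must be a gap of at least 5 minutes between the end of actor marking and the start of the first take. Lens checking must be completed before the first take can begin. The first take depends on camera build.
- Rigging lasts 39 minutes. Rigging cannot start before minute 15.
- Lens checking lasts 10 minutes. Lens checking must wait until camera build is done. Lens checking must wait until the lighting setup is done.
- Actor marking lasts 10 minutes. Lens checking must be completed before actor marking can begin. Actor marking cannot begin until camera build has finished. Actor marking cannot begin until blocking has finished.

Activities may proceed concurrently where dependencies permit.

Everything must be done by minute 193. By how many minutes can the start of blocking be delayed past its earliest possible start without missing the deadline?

55

Rigging waits on its own release at minute 15, so it starts at minute 15 and finishes at 15 + 39 = minute 54.
Blocking cannot begin until rigging (finishes minute 54, plus 15-minute gap → minute 69). It runs from minute 69 to 69 + 25 = minute 94.

Working backward from the deadline:
Nothing follows the first take; the deadline of minute 193 is its only limit. It must start by 193 − 29 = minute 164.
Actor marking feeds into the first take (must start by minute 164, minus 5-minute gap → minute 159); so actor marking must finish by minute 159 and therefore start by minute 149.
Blocking has to be done before actor marking (must start by minute 149). That means finishing by minute 149, i.e. starting by 149 − 25 = minute 124.
So blocking can start as early as minute 69 and as late as minute 124, giving 124 − 69 = 55 minutes of slack.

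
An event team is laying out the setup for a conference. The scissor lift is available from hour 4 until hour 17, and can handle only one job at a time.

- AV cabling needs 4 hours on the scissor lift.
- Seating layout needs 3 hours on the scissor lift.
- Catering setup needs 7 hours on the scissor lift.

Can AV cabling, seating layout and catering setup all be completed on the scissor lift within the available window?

No

The scissor lift window is 17 − 4 = 13 hours.
Running back to back, the jobs need 4 + 3 + 7 = 14 hours on the scissor lift.
Since 14 > 13, they cannot all fit.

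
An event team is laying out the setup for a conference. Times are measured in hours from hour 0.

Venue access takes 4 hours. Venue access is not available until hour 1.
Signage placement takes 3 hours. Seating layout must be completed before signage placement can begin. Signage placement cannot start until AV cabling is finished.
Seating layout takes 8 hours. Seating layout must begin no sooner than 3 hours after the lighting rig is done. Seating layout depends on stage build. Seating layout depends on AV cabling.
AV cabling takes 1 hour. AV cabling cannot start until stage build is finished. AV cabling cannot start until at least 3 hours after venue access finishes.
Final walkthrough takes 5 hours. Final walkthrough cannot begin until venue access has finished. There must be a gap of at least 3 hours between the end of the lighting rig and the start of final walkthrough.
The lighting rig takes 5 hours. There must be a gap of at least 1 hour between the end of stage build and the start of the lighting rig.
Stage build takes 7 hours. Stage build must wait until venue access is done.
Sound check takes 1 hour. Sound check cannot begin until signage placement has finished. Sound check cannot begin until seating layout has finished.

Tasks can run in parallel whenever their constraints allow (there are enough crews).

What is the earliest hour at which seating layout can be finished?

After its own release at hour 1, venue access can start at hour 1 and finishes at hour 5.
Stage build cannot begin until venue access (finishes hour 5). It runs from hour 5 to 5 + 7 = hour 12.
AV cabling cannot start until stage build (finishes hour 12); venue access (finishes hour 5, plus 3-hour gap → hour 8). The controlling bound is hour 12, so AV cabling finishes at 12 + 1 = hour 13.
The lighting rig waits on stage build (finishes hour 12, plus 1-hour gap → hour 13), so it starts at hour 13 and finishes at 13 + 5 = hour 18.
For seating layout: the lighting rig (finishes hour 18, plus 3-hour gap → hour 21); stage build (finishes hour 12); AV cabling (finishes hour 13). Taking the maximum gives a start of hour 21, and it finishes at 21 + 8 = hour 29.

29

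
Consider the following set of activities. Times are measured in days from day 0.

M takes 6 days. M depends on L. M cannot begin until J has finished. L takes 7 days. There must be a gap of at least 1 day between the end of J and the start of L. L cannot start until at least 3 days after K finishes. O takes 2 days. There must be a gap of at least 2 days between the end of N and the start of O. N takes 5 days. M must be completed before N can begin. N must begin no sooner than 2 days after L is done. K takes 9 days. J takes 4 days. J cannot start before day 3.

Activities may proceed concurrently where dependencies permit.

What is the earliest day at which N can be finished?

30

K can start immediately at day 0; it finishes at day 9.
J cannot begin until its own release at day 3. It runs from day 3 to 3 + 4 = day 7.
L cannot start until J (finishes day 7, plus 1-day gap → day 8); K (finishes day 9, plus 3-day gap → day 12). The controlling bound is day 12, so L finishes at 12 + 7 = day 19.
M cannot start until L (finishes day 19); J (finishes day 7). The controlling bound is day 19, so M finishes at 19 + 6 = day 25.
For N: M (finishes day 25); L (finishes day 19, plus 2-day gap → day 21). Taking the maximum gives a start of day 25, and it finishes at 25 + 5 = day 30.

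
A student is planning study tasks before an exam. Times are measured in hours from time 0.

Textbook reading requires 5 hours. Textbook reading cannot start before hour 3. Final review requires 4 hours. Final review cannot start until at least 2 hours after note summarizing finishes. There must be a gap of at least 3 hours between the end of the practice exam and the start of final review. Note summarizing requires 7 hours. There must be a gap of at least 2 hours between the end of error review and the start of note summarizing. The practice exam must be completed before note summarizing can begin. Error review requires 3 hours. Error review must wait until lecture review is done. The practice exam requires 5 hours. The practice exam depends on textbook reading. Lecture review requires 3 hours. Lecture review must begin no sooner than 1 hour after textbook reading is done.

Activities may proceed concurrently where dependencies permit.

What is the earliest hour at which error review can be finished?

Textbook reading waits on its own release at hour 3, so it starts at hour 3 and finishes at 3 + 5 = hour 8.
After textbook reading (finishes hour 8, plus 1-hour gap → hour 9), lecture review can start at hour 9 and finishes at hour 12.
Error review cannot begin until lecture review (finishes hour 12). It runs from hour 12 to 12 + 3 = hour 15.

15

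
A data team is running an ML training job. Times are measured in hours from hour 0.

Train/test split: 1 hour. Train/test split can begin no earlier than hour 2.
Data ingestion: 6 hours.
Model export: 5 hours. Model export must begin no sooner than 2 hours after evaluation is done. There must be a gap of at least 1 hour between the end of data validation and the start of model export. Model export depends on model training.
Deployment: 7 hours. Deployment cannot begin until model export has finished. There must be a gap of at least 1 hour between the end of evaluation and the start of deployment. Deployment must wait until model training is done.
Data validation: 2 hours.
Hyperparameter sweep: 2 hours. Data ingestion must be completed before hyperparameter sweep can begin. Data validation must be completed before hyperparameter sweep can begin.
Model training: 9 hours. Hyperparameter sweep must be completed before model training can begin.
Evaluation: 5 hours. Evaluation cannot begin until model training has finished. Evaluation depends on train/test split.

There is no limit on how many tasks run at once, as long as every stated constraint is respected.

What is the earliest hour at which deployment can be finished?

Train/test split waits on its own release at hour 2, so it starts at hour 2 and finishes at 2 + 1 = hour 3.
Nothing blocks data validation, so it runs from hour 0 to hour 2.
Data ingestion has no prerequisites, so it starts at hour 0 and finishes at hour 6.
For hyperparameter sweep: data ingestion (finishes hour 6); data validation (finishes hour 2). Taking the maximum gives a start of hour 6, and it finishes at 6 + 2 = hour 8.
After hyperparameter sweep (finishes hour 8), model training can start at hour 8 and finishes at hour 17.
Evaluation cannot start until model training (finishes hour 17); train/test split (finishes hour 3). The controlling bound is hour 17, so evaluation finishes at 17 + 5 = hour 22.
For model export: evaluation (finishes hour 22, plus 2-hour gap → hour 24); data validation (finishes hour 2, plus 1-hour gap → hour 3); model training (finishes hour 17). Taking the maximum gives a start of hour 24, and it finishes at 24 + 5 = hour 29.
For deployment: model export (finishes hour 29); evaluation (finishes hour 22, plus 1-hour gap → hour 23); model training (finishes hour 17). Taking the maximum gives a start of hour 29, and it finishes at 29 + 7 = hour 36.

36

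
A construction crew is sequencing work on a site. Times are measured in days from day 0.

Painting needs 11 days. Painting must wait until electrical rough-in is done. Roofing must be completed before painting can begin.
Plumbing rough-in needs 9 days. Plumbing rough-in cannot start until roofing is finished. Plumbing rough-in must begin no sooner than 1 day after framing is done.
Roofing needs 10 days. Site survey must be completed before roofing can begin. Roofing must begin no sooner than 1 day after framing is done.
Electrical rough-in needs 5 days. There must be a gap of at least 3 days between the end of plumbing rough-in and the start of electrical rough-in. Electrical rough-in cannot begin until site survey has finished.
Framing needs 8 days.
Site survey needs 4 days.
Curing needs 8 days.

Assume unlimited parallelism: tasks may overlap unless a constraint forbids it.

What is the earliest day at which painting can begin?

36

Framing can start immediately at day 0; it finishes at day 8.
Site survey can start immediately at day 0; it finishes at day 4.
For roofing: site survey (finishes day 4); framing (finishes day 8, plus 1-day gap → day 9). Taking the maximum gives a start of day 9, and it finishes at 9 + 10 = day 19.
Plumbing rough-in has to wait for roofing (finishes day 19); framing (finishes day 8, plus 1-day gap → day 9). The latest of these is day 19, so plumbing rough-in runs day 19 to 19 + 9 = day 28.
Electrical rough-in needs all of plumbing rough-in (finishes day 28, plus 3-day gap → day 31); site survey (finishes day 4). That puts its earliest start at day 31; it finishes at 31 + 5 = day 36.
Painting waits on electrical rough-in (finishes day 36); roofing (finishes day 19). The latest of these is day 36, which is the earliest painting can start.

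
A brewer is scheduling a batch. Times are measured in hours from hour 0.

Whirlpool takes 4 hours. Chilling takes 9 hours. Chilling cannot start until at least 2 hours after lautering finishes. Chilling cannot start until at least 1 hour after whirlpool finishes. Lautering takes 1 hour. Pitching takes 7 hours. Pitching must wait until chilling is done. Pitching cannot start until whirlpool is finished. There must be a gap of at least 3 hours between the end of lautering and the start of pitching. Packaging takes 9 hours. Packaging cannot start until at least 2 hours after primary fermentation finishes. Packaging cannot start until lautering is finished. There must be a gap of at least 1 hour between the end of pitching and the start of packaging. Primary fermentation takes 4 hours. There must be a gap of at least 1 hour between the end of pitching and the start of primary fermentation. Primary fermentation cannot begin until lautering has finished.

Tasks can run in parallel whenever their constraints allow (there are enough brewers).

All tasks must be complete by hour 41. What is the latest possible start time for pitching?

18

Nothing follows packaging; the deadline of hour 41 is its only limit. It must start by 41 − 9 = hour 32.
Primary fermentation feeds into packaging (must start by hour 32, minus 2-hour gap → hour 30); so primary fermentation must finish by hour 30 and therefore start by hour 26.
Pitching feeds primary fermentation (must start by hour 26, minus 1-hour gap → hour 25); packaging (must start by hour 32, minus 1-hour gap → hour 31). Taking the minimum, pitching must finish by hour 25 and start by 25 − 7 = hour 18.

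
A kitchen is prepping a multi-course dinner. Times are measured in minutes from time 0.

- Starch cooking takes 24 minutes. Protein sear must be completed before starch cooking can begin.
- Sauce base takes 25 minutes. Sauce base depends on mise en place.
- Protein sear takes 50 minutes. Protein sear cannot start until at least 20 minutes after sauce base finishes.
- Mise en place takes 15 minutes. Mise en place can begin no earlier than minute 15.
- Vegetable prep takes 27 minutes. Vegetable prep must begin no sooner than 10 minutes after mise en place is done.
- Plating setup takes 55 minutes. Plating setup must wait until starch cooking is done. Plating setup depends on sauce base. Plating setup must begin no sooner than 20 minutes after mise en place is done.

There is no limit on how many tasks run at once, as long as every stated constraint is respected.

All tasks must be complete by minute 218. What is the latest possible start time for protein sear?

89

Nothing follows plating setup; the deadline of minute 218 is its only limit. It must start by 218 − 55 = minute 163.
Since plating setup (must start by minute 163) depends on it, starch cooking must finish by minute 163. Backing off its 24-minute duration gives a latest start of minute 139.
Protein sear must finish before starch cooking (must start by minute 139). With a 50-minute duration, protein sear must start by 139 − 50 = minute 89.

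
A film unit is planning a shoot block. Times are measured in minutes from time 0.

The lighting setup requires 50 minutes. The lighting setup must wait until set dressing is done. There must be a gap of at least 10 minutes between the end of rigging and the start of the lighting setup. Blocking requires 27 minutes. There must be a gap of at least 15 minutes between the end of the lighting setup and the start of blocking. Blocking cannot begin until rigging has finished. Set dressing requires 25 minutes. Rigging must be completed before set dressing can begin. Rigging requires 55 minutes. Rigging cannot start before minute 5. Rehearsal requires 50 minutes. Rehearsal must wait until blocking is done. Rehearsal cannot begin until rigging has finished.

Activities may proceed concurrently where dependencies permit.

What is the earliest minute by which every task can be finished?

227

Rigging cannot begin until its own release at minute 5. It runs from minute 5 to 5 + 55 = minute 60.
Set dressing waits on rigging (finishes minute 60), so it starts at minute 60 and finishes at 60 + 25 = minute 85.
The lighting setup cannot start until set dressing (finishes minute 85); rigging (finishes minute 60, plus 10-minute gap → minute 70). The controlling bound is minute 85, so the lighting setup finishes at 85 + 50 = minute 135.
Blocking cannot start until the lighting setup (finishes minute 135, plus 15-minute gap → minute 150); rigging (finishes minute 60). The controlling bound is minute 150, so blocking finishes at 150 + 27 = minute 177.
Rehearsal needs all of blocking (finishes minute 177); rigging (finishes minute 60). That puts its earliest start at minute 177; it finishes at 177 + 50 = minute 227.
All tasks are finished once the last one completes. Finish times: Rigging at 60, Set dressing at 85, The lighting setup at 135, Blocking at 177, Rehearsal at 227. The latest is minute 227.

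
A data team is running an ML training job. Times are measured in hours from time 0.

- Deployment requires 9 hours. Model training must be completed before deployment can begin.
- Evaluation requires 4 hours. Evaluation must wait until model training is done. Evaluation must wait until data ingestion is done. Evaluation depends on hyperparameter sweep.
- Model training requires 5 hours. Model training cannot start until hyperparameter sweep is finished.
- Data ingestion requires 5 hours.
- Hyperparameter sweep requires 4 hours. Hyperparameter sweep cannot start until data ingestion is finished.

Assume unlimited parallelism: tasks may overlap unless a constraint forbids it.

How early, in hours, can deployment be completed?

Data ingestion has no prerequisites, so it starts at hour 0 and finishes at hour 5.
After data ingestion (finishes hour 5), hyperparameter sweep can start at hour 5 and finishes at hour 9.
Model training cannot begin until hyperparameter sweep (finishes hour 9). It runs from hour 9 to 9 + 5 = hour 14.
Deployment cannot begin until model training (finishes hour 14). It runs from hour 14 to 14 + 9 = hour 23.

23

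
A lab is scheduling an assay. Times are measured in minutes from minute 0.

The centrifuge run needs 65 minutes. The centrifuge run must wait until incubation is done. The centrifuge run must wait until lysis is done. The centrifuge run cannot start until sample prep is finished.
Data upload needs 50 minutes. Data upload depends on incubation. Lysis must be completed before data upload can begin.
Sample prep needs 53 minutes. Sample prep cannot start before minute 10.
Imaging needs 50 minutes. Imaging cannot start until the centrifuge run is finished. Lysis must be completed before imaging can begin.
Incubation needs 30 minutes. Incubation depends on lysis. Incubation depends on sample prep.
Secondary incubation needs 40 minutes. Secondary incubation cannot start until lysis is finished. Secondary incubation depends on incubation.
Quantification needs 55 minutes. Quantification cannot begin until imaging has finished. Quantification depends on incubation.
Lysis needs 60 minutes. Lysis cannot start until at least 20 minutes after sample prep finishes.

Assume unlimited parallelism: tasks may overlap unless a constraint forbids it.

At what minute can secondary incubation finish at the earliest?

Sample prep cannot begin until its own release at minute 10. It runs from minute 10 to 10 + 53 = minute 63.
Lysis cannot begin until sample prep (finishes minute 63, plus 20-minute gap → minute 83). It runs from minute 83 to 83 + 60 = minute 143.
Incubation has to wait for lysis (finishes minute 143); sample prep (finishes minute 63). The latest of these is minute 143, so incubation runs minute 143 to 143 + 30 = minute 173.
Secondary incubation cannot start until lysis (finishes minute 143); incubation (finishes minute 173). The controlling bound is minute 173, so secondary incubation finishes at 173 + 40 = minute 213.

213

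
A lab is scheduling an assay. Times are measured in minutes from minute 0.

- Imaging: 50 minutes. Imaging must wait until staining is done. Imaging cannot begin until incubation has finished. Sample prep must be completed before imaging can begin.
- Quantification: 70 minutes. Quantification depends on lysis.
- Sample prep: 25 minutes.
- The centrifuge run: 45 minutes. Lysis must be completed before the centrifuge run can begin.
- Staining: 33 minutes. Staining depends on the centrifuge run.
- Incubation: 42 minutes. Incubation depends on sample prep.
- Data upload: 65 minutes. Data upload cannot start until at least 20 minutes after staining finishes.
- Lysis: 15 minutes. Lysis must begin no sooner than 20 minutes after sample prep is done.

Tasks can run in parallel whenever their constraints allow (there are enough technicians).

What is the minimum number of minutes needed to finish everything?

Sample prep can start immediately at minute 0; it finishes at minute 25.
Incubation cannot begin until sample prep (finishes minute 25). It runs from minute 25 to 25 + 42 = minute 67.
Lysis waits on sample prep (finishes minute 25, plus 20-minute gap → minute 45), so it starts at minute 45 and finishes at 45 + 15 = minute 60.
Quantification cannot begin until lysis (finishes minute 60). It runs from minute 60 to 60 + 70 = minute 130.
The centrifuge run cannot begin until lysis (finishes minute 60). It runs from minute 60 to 60 + 45 = minute 105.
Staining cannot begin until the centrifuge run (finishes minute 105). It runs from minute 105 to 105 + 33 = minute 138.
Data upload waits on staining (finishes minute 138, plus 20-minute gap → minute 158), so it starts at minute 158 and finishes at 158 + 65 = minute 223.
Imaging has to wait for staining (finishes minute 138); incubation (finishes minute 67); sample prep (finishes minute 25). The latest of these is minute 138, so imaging runs minute 138 to 138 + 50 = minute 188.
All tasks are finished once the last one completes. Finish times: Sample prep at 25, Lysis at 60, Incubation at 67, The centrifuge run at 105, Staining at 138, Imaging at 188, Quantification at 130, Data upload at 223. The latest is minute 223.

223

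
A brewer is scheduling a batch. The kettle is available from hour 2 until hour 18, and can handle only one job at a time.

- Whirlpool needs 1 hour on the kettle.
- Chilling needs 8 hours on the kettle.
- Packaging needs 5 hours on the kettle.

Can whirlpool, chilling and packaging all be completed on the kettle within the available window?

Yes

The kettle window is 18 − 2 = 16 hours.
Running back to back, the jobs need 1 + 8 + 5 = 14 hours on the kettle.
Since 14 ≤ 16, they fit within the window.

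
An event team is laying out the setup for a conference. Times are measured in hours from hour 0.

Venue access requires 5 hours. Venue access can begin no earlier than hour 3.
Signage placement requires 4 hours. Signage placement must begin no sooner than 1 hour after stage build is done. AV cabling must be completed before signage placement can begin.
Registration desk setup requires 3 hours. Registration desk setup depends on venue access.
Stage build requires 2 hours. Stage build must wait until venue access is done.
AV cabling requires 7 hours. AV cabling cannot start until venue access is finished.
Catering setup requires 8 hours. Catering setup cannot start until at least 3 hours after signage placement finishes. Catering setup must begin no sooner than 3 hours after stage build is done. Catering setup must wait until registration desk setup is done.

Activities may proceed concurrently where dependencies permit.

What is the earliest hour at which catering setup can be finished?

Venue access waits on its own release at hour 3, so it starts at hour 3 and finishes at 3 + 5 = hour 8.
Registration desk setup cannot begin until venue access (finishes hour 8). It runs from hour 8 to 8 + 3 = hour 11.
AV cabling waits on venue access (finishes hour 8), so it starts at hour 8 and finishes at 8 + 7 = hour 15.
Stage build cannot begin until venue access (finishes hour 8). It runs from hour 8 to 8 + 2 = hour 10.
Signage placement needs all of stage build (finishes hour 10, plus 1-hour gap → hour 11); AV cabling (finishes hour 15). That puts its earliest start at hour 15; it finishes at 15 + 4 = hour 19.
For catering setup: signage placement (finishes hour 19, plus 3-hour gap → hour 22); stage build (finishes hour 10, plus 3-hour gap → hour 13); registration desk setup (finishes hour 11). Taking the maximum gives a start of hour 22, and it finishes at 22 + 8 = hour 30.

30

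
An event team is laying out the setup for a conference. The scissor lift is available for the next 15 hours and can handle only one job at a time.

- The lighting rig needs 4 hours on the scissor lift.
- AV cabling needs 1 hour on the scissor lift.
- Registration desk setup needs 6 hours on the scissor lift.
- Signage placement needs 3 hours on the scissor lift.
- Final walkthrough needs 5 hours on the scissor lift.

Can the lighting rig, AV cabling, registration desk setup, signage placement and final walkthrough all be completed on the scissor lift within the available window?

Running back to back, the jobs need 4 + 1 + 6 + 3 + 5 = 19 hours on the scissor lift.
Since 19 > 15, they cannot all fit.

No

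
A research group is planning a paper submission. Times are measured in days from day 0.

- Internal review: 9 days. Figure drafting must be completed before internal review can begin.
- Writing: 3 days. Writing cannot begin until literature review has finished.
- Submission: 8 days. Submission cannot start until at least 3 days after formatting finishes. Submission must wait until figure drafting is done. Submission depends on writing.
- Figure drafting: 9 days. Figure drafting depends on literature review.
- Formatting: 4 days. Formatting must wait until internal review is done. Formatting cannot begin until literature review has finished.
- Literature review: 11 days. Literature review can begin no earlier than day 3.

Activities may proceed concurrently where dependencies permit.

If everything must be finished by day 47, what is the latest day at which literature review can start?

3

Submission has no dependents, so it just needs to finish by day 47. Starting by 47 − 8 = day 39 achieves that.
Formatting feeds into submission (must start by day 39, minus 3-day gap → day 36); so formatting must finish by day 36 and therefore start by day 32.
Internal review must finish before formatting (must start by day 32). With a 9-day duration, internal review must start by 32 − 9 = day 23.
Figure drafting feeds internal review (must start by day 23); submission (must start by day 39). Taking the minimum, figure drafting must finish by day 23 and start by 23 − 9 = day 14.
Writing must finish before submission (must start by day 39). With a 3-day duration, writing must start by 39 − 3 = day 36.
Literature review has several dependents: figure drafting (must start by day 14); writing (must start by day 36); formatting (must start by day 32). The earliest of those limits is day 14, so literature review must start by 14 − 11 = day 3.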